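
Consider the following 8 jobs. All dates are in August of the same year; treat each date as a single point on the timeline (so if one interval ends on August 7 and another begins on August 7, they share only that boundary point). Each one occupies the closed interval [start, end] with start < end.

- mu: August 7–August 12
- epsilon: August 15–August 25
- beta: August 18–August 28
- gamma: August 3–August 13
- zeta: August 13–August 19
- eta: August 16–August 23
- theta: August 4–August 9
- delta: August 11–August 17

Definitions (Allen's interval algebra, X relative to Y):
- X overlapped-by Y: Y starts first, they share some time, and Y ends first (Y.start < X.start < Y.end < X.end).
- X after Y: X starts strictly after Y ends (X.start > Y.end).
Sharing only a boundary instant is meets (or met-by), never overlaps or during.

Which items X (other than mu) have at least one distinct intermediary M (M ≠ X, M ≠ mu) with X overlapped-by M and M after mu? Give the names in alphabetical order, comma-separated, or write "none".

Target mu = [August 7, August 12].
Intermediaries M with M after mu: beta, epsilon, eta, zeta.
Via beta — items with X overlapped-by beta: none.
Via epsilon — items with X overlapped-by epsilon: beta.
Via eta — items with X overlapped-by eta: beta.
Via zeta — items with X overlapped-by zeta: beta, epsilon, eta.
Union: beta, epsilon, eta.

beta, epsilon, eta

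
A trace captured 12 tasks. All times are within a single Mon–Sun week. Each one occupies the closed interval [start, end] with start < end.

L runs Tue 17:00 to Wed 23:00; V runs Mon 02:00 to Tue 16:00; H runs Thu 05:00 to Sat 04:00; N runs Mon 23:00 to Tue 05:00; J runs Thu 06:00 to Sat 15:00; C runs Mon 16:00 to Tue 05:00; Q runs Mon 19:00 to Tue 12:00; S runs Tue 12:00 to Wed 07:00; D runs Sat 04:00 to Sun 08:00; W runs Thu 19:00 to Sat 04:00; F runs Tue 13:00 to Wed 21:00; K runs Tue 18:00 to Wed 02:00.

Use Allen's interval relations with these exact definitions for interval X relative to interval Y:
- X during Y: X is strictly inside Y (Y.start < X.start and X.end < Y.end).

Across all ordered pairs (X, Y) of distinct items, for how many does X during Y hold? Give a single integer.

8

Checking all 132 ordered pairs for relation 'during'; matching pairs in alphabetical order:
(C, V): C during V ✓
(K, F): K during F ✓
(K, L): K during L ✓
(K, S): K during S ✓
(N, Q): N during Q ✓
(N, V): N during V ✓
(Q, V): Q during V ✓
(W, J): W during J ✓
Count: 8.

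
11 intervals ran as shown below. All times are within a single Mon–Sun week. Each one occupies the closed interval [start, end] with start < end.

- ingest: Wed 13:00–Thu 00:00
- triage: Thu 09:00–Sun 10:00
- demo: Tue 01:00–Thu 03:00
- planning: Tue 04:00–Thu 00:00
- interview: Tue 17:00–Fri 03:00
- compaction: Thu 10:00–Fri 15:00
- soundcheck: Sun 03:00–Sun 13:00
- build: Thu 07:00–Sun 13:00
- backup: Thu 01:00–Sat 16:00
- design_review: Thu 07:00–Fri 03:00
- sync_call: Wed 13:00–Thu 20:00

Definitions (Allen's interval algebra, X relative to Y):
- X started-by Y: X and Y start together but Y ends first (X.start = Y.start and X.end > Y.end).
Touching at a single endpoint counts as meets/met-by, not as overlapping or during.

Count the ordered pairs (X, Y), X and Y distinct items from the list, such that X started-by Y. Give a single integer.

2

Checking all 110 ordered pairs for relation 'started-by'; matching pairs in alphabetical order:
(build, design_review): build started-by design_review ✓
(sync_call, ingest): sync_call started-by ingest ✓
Count: 2.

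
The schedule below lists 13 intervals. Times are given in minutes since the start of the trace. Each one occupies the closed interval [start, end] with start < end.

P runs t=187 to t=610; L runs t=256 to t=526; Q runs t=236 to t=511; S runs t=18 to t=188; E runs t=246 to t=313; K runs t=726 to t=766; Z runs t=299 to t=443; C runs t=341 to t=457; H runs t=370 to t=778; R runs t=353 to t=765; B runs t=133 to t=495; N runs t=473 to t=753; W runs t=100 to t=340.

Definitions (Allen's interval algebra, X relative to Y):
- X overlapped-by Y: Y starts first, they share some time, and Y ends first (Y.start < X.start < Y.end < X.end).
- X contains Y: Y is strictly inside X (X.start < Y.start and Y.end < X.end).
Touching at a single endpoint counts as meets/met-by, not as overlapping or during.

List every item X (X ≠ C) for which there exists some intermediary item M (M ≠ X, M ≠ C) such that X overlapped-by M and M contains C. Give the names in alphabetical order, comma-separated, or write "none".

Target C = [t=341, t=457].
Intermediaries M with M contains C: B, L, P, Q.
Via B — items with X overlapped-by B: H, L, N, P, Q, R.
Via L — items with X overlapped-by L: H, N, R.
Via P — items with X overlapped-by P: H, N, R.
Via Q — items with X overlapped-by Q: H, L, N, R.
Union: H, L, N, P, Q, R.

H, L, N, P, Q, R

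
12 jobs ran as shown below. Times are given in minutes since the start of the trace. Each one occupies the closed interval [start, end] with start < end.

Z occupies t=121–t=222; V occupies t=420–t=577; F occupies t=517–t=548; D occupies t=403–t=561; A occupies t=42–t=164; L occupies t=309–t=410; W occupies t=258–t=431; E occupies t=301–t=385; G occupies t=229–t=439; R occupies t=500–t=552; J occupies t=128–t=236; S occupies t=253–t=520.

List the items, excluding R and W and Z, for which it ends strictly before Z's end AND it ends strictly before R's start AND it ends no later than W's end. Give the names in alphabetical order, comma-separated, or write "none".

A

Conditions: its end is strictly before Z's end (X.end < t=222) AND its end is strictly before R's start (X.end < t=500) AND its end is no later than W's end (X.end <= t=431).
A: end t=164 < t=222? ✓; end t=164 < t=500? ✓; end t=164 <= t=431? ✓ → yes.
D: end t=561 < t=222? ✗; end t=561 < t=500? ✗; end t=561 <= t=431? ✗ → no.
E: end t=385 < t=222? ✗; end t=385 < t=500? ✓; end t=385 <= t=431? ✓ → no.
F: end t=548 < t=222? ✗; end t=548 < t=500? ✗; end t=548 <= t=431? ✗ → no.
G: end t=439 < t=222? ✗; end t=439 < t=500? ✓; end t=439 <= t=431? ✗ → no.
J: end t=236 < t=222? ✗; end t=236 < t=500? ✓; end t=236 <= t=431? ✓ → no.
L: end t=410 < t=222? ✗; end t=410 < t=500? ✓; end t=410 <= t=431? ✓ → no.
S: end t=520 < t=222? ✗; end t=520 < t=500? ✗; end t=520 <= t=431? ✗ → no.
V: end t=577 < t=222? ✗; end t=577 < t=500? ✗; end t=577 <= t=431? ✗ → no.
Result: A.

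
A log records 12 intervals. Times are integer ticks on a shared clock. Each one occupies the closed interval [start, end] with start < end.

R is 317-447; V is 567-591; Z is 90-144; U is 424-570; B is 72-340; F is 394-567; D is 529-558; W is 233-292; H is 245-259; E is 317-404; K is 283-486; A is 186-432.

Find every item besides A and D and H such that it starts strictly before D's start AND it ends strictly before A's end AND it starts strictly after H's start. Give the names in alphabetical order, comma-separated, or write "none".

Conditions: its start is strictly before D's start (X.start < 529) AND its end is strictly before A's end (X.end < 432) AND its start is strictly after H's start (X.start > 245).
B: start 72 < 529? ✓; end 340 < 432? ✓; start 72 > 245? ✗ → no.
E: start 317 < 529? ✓; end 404 < 432? ✓; start 317 > 245? ✓ → yes.
F: start 394 < 529? ✓; end 567 < 432? ✗; start 394 > 245? ✓ → no.
K: start 283 < 529? ✓; end 486 < 432? ✗; start 283 > 245? ✓ → no.
R: start 317 < 529? ✓; end 447 < 432? ✗; start 317 > 245? ✓ → no.
U: start 424 < 529? ✓; end 570 < 432? ✗; start 424 > 245? ✓ → no.
V: start 567 < 529? ✗; end 591 < 432? ✗; start 567 > 245? ✓ → no.
W: start 233 < 529? ✓; end 292 < 432? ✓; start 233 > 245? ✗ → no.
Z: start 90 < 529? ✓; end 144 < 432? ✓; start 90 > 245? ✗ → no.
Result: E.

E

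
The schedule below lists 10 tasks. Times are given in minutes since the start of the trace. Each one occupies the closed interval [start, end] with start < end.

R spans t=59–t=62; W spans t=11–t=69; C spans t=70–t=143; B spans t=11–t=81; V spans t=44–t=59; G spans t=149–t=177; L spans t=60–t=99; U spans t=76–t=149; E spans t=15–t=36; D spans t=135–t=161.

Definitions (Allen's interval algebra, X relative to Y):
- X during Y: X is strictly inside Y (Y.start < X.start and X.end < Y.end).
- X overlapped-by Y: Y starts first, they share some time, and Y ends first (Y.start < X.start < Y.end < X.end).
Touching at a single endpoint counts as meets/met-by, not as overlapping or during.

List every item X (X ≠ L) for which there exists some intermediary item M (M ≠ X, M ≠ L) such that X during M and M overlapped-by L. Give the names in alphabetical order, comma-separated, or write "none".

Target L = [t=60, t=99].
Intermediaries M with M overlapped-by L: C, U.
Via C — items with X during C: none.
Via U — items with X during U: none.
Union: none.

none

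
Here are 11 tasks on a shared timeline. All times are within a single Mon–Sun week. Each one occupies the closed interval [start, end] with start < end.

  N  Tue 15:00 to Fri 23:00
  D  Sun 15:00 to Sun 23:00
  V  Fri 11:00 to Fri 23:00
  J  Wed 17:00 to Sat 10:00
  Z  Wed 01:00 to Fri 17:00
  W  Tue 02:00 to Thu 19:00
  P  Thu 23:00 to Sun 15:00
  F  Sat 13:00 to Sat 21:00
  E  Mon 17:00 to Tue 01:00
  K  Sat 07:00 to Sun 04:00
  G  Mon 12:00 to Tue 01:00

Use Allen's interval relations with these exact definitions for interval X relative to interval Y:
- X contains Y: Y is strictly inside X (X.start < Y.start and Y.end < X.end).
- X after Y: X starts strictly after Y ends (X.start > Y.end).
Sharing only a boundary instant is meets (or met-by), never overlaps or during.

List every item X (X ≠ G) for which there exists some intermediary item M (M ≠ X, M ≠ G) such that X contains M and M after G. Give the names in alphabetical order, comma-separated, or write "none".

Target G = [Mon 12:00, Tue 01:00].
Intermediaries M with M after G: D, F, J, K, N, P, V, W, Z.
Via D — items with X contains D: none.
Via F — items with X contains F: K, P.
Via J — items with X contains J: none.
Via K — items with X contains K: P.
Via N — items with X contains N: none.
Via P — items with X contains P: none.
Via V — items with X contains V: J, P.
Via W — items with X contains W: none.
Via Z — items with X contains Z: N.
Union: J, K, N, P.

J, K, N, P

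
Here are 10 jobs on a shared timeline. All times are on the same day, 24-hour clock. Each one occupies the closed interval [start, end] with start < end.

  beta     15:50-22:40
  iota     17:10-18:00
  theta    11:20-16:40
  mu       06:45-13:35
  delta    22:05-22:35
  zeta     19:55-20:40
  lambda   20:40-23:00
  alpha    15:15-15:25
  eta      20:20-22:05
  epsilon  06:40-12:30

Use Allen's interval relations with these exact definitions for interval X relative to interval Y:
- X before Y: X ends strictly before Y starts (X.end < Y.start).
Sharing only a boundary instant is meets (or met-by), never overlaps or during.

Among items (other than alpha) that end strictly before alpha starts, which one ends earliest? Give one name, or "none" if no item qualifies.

epsilon

Target alpha = [15:15, 15:25].
beta [15:50, 22:40] → after → excluded.
delta [22:05, 22:35] → after → excluded.
epsilon [06:40, 12:30] → before → candidate.
eta [20:20, 22:05] → after → excluded.
iota [17:10, 18:00] → after → excluded.
lambda [20:40, 23:00] → after → excluded.
mu [06:45, 13:35] → before → candidate.
theta [11:20, 16:40] → contains → excluded.
zeta [19:55, 20:40] → after → excluded.
Among candidates, earliest end is 12:30 → epsilon.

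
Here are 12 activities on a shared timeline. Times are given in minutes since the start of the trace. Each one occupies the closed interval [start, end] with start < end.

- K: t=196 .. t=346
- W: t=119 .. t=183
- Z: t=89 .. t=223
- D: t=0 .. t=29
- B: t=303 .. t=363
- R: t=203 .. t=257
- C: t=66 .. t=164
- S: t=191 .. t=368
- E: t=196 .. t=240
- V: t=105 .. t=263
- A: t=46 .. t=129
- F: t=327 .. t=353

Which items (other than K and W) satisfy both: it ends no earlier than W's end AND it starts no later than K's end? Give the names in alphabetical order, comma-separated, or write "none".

B, E, F, R, S, V, Z

Conditions: its end is no earlier than W's end (X.end >= t=183) AND its start is no later than K's end (X.start <= t=346).
A: end t=129 >= t=183? ✗; start t=46 <= t=346? ✓ → no.
B: end t=363 >= t=183? ✓; start t=303 <= t=346? ✓ → yes.
C: end t=164 >= t=183? ✗; start t=66 <= t=346? ✓ → no.
D: end t=29 >= t=183? ✗; start t=0 <= t=346? ✓ → no.
E: end t=240 >= t=183? ✓; start t=196 <= t=346? ✓ → yes.
F: end t=353 >= t=183? ✓; start t=327 <= t=346? ✓ → yes.
R: end t=257 >= t=183? ✓; start t=203 <= t=346? ✓ → yes.
S: end t=368 >= t=183? ✓; start t=191 <= t=346? ✓ → yes.
V: end t=263 >= t=183? ✓; start t=105 <= t=346? ✓ → yes.
Z: end t=223 >= t=183? ✓; start t=89 <= t=346? ✓ → yes.
Result: B, E, F, R, S, V, Z.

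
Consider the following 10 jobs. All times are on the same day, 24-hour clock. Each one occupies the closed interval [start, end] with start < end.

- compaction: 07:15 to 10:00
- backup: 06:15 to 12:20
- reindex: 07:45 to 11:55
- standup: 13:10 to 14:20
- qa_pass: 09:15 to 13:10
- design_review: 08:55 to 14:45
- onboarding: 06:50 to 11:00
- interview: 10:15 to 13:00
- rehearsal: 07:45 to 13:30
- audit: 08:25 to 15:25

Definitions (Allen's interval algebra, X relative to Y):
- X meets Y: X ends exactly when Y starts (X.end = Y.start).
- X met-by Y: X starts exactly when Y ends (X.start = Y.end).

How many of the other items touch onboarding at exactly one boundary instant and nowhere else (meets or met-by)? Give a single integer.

0

Target onboarding = [06:50, 11:00].
audit [08:25, 15:25] → overlapped-by → no.
backup [06:15, 12:20] → contains → no.
compaction [07:15, 10:00] → during → no.
design_review [08:55, 14:45] → overlapped-by → no.
interview [10:15, 13:00] → overlapped-by → no.
qa_pass [09:15, 13:10] → overlapped-by → no.
rehearsal [07:45, 13:30] → overlapped-by → no.
reindex [07:45, 11:55] → overlapped-by → no.
standup [13:10, 14:20] → after → no.
Total: 0.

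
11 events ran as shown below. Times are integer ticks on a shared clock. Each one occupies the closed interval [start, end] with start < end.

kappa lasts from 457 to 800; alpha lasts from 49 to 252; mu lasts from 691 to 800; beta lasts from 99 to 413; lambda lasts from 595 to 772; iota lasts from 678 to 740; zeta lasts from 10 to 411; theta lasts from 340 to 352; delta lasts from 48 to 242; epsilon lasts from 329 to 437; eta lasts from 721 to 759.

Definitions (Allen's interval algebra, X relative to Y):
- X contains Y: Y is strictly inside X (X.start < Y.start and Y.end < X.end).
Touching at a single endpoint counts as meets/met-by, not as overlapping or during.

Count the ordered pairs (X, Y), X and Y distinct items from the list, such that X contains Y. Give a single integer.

11

Checking all 110 ordered pairs for relation 'contains'; matching pairs in alphabetical order:
(beta, theta): beta contains theta ✓
(epsilon, theta): epsilon contains theta ✓
(kappa, eta): kappa contains eta ✓
(kappa, iota): kappa contains iota ✓
(kappa, lambda): kappa contains lambda ✓
(lambda, eta): lambda contains eta ✓
(lambda, iota): lambda contains iota ✓
(mu, eta): mu contains eta ✓
(zeta, alpha): zeta contains alpha ✓
(zeta, delta): zeta contains delta ✓
(zeta, theta): zeta contains theta ✓
Count: 11.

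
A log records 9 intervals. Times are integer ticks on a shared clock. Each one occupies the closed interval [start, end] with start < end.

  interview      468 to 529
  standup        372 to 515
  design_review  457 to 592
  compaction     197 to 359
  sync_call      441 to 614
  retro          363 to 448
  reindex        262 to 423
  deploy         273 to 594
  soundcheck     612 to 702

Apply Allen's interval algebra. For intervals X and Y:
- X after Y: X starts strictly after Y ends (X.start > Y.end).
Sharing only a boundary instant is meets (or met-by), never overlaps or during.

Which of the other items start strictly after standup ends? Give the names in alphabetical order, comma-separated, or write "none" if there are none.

soundcheck

Target standup = [372, 515].
compaction [197, 359] → before → no.
deploy [273, 594] → contains → no.
design_review [457, 592] → overlapped-by → no.
interview [468, 529] → overlapped-by → no.
reindex [262, 423] → overlaps → no.
retro [363, 448] → overlaps → no.
soundcheck [612, 702] → after → yes.
sync_call [441, 614] → overlapped-by → no.
Result: soundcheck.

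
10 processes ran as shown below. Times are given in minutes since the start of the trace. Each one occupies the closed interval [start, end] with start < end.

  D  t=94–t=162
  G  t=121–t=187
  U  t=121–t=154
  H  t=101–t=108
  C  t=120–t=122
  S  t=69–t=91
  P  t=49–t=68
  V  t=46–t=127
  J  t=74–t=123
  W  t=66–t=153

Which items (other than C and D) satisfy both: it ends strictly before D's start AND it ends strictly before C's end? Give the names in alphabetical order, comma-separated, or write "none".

Conditions: its end is strictly before D's start (X.end < t=94) AND its end is strictly before C's end (X.end < t=122).
G: end t=187 < t=94? ✗; end t=187 < t=122? ✗ → no.
H: end t=108 < t=94? ✗; end t=108 < t=122? ✓ → no.
J: end t=123 < t=94? ✗; end t=123 < t=122? ✗ → no.
P: end t=68 < t=94? ✓; end t=68 < t=122? ✓ → yes.
S: end t=91 < t=94? ✓; end t=91 < t=122? ✓ → yes.
U: end t=154 < t=94? ✗; end t=154 < t=122? ✗ → no.
V: end t=127 < t=94? ✗; end t=127 < t=122? ✗ → no.
W: end t=153 < t=94? ✗; end t=153 < t=122? ✗ → no.
Result: P, S.

P, S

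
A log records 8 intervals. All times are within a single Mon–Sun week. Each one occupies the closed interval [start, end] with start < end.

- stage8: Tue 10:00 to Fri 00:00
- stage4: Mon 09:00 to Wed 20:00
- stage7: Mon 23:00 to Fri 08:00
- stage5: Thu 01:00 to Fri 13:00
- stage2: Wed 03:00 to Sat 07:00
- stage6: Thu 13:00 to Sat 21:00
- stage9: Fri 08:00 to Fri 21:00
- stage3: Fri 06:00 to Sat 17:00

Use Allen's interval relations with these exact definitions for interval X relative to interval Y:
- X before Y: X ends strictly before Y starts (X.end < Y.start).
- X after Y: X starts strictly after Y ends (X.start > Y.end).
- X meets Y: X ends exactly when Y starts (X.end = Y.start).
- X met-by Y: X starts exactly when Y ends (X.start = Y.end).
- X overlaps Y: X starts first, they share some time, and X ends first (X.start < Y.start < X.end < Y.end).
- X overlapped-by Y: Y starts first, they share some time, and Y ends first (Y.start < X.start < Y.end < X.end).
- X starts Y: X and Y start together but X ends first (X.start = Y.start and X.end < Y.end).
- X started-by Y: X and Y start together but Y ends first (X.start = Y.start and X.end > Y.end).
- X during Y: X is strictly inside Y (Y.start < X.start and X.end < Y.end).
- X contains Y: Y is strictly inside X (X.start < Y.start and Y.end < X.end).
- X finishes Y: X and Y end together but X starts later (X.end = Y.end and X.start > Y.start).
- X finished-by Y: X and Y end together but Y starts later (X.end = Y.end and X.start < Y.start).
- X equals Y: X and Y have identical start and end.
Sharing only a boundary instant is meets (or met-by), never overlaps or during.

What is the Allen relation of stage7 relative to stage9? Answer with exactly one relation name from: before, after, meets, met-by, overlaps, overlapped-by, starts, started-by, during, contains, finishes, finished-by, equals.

stage7 = [Mon 23:00, Fri 08:00]; stage9 = [Fri 08:00, Fri 21:00].
Compare endpoints: stage7.start < stage9.start, stage7.start < stage9.end, stage7.end = stage9.start, stage7.end < stage9.end.
That pattern is 'meets'.

meets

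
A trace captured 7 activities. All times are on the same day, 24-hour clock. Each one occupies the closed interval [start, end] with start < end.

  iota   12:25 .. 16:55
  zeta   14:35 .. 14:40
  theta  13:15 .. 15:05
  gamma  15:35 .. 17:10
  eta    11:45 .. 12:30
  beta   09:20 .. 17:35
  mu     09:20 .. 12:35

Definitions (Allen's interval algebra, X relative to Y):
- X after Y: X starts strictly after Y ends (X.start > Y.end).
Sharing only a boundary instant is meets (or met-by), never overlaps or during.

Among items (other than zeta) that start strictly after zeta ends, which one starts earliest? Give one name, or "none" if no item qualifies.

gamma

Target zeta = [14:35, 14:40].
beta [09:20, 17:35] → contains → excluded.
eta [11:45, 12:30] → before → excluded.
gamma [15:35, 17:10] → after → candidate.
iota [12:25, 16:55] → contains → excluded.
mu [09:20, 12:35] → before → excluded.
theta [13:15, 15:05] → contains → excluded.
Among candidates, earliest start is 15:35 → gamma.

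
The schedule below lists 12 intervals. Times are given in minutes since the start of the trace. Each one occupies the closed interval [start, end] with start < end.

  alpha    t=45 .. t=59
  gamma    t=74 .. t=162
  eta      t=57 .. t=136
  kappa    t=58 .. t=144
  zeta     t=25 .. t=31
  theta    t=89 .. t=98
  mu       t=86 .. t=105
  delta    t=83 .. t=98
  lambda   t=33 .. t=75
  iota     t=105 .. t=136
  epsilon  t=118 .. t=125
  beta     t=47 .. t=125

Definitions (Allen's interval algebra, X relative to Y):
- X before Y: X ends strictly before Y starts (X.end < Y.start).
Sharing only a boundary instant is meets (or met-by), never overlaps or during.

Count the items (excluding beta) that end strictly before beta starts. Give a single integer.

Target beta = [t=47, t=125].
alpha [t=45, t=59] → overlaps → no.
delta [t=83, t=98] → during → no.
epsilon [t=118, t=125] → finishes → no.
eta [t=57, t=136] → overlapped-by → no.
gamma [t=74, t=162] → overlapped-by → no.
iota [t=105, t=136] → overlapped-by → no.
kappa [t=58, t=144] → overlapped-by → no.
lambda [t=33, t=75] → overlaps → no.
mu [t=86, t=105] → during → no.
theta [t=89, t=98] → during → no.
zeta [t=25, t=31] → before → counts.
Total: 1.

1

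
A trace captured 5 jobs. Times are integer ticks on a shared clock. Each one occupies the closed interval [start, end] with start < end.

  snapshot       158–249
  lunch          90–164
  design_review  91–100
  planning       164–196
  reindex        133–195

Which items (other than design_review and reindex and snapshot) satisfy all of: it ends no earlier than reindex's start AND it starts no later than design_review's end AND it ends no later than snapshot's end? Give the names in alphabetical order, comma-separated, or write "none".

lunch

Conditions: its end is no earlier than reindex's start (X.end >= 133) AND its start is no later than design_review's end (X.start <= 100) AND its end is no later than snapshot's end (X.end <= 249).
lunch: end 164 >= 133? ✓; start 90 <= 100? ✓; end 164 <= 249? ✓ → yes.
planning: end 196 >= 133? ✓; start 164 <= 100? ✗; end 196 <= 249? ✓ → no.
Result: lunch.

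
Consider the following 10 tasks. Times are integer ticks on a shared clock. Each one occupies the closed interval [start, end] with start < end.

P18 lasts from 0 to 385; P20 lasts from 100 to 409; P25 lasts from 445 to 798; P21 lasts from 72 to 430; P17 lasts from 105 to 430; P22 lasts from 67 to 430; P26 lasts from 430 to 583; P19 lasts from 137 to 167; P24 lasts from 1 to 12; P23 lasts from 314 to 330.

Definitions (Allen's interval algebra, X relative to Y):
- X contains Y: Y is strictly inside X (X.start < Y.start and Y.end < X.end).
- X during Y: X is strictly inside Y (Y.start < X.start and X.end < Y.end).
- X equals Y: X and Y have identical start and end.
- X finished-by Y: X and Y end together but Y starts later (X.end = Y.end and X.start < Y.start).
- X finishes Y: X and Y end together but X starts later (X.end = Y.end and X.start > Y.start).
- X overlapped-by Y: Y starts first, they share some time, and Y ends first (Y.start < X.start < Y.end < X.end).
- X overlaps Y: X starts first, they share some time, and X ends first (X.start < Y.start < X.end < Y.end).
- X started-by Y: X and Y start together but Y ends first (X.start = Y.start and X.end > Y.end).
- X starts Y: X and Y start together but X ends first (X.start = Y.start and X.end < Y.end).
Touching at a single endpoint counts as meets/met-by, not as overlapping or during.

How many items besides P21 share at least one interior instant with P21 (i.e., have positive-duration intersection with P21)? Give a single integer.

Target P21 = [72, 430].
P17 [105, 430] → finishes → counts.
P18 [0, 385] → overlaps → counts.
P19 [137, 167] → during → counts.
P20 [100, 409] → during → counts.
P22 [67, 430] → finished-by → counts.
P23 [314, 330] → during → counts.
P24 [1, 12] → before → no.
P25 [445, 798] → after → no.
P26 [430, 583] → met-by → no.
Total: 6.

6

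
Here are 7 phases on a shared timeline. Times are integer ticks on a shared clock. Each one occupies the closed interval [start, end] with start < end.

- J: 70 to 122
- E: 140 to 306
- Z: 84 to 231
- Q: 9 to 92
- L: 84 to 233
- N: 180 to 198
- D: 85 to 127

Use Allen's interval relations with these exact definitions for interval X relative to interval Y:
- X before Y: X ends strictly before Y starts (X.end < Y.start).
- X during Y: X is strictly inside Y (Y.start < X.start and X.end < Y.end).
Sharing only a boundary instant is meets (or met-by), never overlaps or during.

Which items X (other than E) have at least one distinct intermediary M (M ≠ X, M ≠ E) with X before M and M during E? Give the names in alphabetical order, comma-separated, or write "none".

D, J, Q

Target E = [140, 306].
Intermediaries M with M during E: N.
Via N — items with X before N: D, J, Q.
Union: D, J, Q.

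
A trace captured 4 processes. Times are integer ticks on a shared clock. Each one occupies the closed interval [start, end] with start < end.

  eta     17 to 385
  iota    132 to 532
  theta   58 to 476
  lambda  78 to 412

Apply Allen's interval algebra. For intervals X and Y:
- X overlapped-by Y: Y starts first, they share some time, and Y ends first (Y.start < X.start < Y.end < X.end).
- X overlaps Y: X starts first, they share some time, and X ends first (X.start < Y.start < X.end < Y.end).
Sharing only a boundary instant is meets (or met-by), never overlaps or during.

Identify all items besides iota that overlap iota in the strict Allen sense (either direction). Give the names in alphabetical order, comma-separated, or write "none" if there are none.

eta, lambda, theta

Target iota = [132, 532].
eta [17, 385] → overlaps → yes.
lambda [78, 412] → overlaps → yes.
theta [58, 476] → overlaps → yes.
Result: eta, lambda, theta.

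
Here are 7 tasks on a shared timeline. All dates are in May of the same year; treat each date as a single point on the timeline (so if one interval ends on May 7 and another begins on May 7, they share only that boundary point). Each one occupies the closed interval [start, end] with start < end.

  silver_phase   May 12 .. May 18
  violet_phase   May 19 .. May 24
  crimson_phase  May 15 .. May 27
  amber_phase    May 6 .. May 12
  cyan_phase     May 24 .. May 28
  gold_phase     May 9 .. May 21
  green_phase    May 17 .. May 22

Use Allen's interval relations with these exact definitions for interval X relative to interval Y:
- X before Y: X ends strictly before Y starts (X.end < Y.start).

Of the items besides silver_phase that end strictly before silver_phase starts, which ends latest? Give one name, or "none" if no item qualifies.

Target silver_phase = [May 12, May 18].
amber_phase [May 6, May 12] → meets → excluded.
crimson_phase [May 15, May 27] → overlapped-by → excluded.
cyan_phase [May 24, May 28] → after → excluded.
gold_phase [May 9, May 21] → contains → excluded.
green_phase [May 17, May 22] → overlapped-by → excluded.
violet_phase [May 19, May 24] → after → excluded.
No candidates → none.

none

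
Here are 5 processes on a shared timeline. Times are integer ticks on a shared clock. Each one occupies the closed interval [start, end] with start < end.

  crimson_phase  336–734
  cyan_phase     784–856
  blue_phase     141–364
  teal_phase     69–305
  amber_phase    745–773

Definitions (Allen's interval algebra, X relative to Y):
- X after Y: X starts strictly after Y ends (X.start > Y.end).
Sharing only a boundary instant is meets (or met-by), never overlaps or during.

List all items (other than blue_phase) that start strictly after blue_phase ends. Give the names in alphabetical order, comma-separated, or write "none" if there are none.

amber_phase, cyan_phase

Target blue_phase = [141, 364].
amber_phase [745, 773] → after → yes.
crimson_phase [336, 734] → overlapped-by → no.
cyan_phase [784, 856] → after → yes.
teal_phase [69, 305] → overlaps → no.
Result: amber_phase, cyan_phase.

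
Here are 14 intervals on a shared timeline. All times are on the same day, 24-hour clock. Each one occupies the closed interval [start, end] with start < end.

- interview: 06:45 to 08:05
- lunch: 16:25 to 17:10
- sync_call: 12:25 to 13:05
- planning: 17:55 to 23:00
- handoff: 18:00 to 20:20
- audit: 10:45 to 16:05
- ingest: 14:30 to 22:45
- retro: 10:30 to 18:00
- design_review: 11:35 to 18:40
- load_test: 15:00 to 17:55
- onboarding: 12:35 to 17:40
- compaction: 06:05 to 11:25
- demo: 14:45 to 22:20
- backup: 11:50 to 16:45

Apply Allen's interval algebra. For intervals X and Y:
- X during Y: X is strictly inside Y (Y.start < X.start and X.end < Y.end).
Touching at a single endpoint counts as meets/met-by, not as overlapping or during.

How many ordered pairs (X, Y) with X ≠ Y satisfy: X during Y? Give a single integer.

Checking all 182 ordered pairs for relation 'during'; matching pairs in alphabetical order:
(audit, retro): audit during retro ✓
(backup, design_review): backup during design_review ✓
(backup, retro): backup during retro ✓
(demo, ingest): demo during ingest ✓
(handoff, demo): handoff during demo ✓
(handoff, ingest): handoff during ingest ✓
(handoff, planning): handoff during planning ✓
(interview, compaction): interview during compaction ✓
(load_test, demo): load_test during demo ✓
(load_test, design_review): load_test during design_review ✓
(load_test, ingest): load_test during ingest ✓
(load_test, retro): load_test during retro ✓
(lunch, demo): lunch during demo ✓
(lunch, design_review): lunch during design_review ✓
(lunch, ingest): lunch during ingest ✓
(lunch, load_test): lunch during load_test ✓
(lunch, onboarding): lunch during onboarding ✓
(lunch, retro): lunch during retro ✓
(onboarding, design_review): onboarding during design_review ✓
(onboarding, retro): onboarding during retro ✓
(sync_call, audit): sync_call during audit ✓
(sync_call, backup): sync_call during backup ✓
(sync_call, design_review): sync_call during design_review ✓
(sync_call, retro): sync_call during retro ✓
Count: 24.

24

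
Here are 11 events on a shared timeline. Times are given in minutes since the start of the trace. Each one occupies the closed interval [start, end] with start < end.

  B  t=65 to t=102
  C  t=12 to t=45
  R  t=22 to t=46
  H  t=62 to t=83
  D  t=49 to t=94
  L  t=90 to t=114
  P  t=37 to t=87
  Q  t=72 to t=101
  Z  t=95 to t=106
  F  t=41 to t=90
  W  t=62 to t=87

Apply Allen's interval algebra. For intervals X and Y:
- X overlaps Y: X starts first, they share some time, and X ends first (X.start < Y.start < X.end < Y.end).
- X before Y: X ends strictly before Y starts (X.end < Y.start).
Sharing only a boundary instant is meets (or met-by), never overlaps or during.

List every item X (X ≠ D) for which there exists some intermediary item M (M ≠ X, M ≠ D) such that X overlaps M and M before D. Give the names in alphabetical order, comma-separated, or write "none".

C

Target D = [t=49, t=94].
Intermediaries M with M before D: C, R.
Via C — items with X overlaps C: none.
Via R — items with X overlaps R: C.
Union: C.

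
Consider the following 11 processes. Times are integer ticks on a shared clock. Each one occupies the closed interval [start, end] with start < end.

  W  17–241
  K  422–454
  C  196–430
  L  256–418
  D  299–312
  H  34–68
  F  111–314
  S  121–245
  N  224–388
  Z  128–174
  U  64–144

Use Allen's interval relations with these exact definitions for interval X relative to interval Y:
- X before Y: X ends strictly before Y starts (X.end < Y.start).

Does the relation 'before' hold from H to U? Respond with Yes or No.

No

H = [34, 68], U = [64, 144].
Actual relation of H to U: overlaps.
Asked whether 'before' holds → No.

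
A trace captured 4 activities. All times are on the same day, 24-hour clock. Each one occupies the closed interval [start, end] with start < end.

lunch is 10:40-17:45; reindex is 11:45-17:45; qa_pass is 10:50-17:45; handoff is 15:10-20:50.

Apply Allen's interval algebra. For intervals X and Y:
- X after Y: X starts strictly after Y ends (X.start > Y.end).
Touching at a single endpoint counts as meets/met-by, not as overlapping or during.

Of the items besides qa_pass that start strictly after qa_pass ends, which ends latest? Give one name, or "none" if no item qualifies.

Target qa_pass = [10:50, 17:45].
handoff [15:10, 20:50] → overlapped-by → excluded.
lunch [10:40, 17:45] → finished-by → excluded.
reindex [11:45, 17:45] → finishes → excluded.
No candidates → none.

none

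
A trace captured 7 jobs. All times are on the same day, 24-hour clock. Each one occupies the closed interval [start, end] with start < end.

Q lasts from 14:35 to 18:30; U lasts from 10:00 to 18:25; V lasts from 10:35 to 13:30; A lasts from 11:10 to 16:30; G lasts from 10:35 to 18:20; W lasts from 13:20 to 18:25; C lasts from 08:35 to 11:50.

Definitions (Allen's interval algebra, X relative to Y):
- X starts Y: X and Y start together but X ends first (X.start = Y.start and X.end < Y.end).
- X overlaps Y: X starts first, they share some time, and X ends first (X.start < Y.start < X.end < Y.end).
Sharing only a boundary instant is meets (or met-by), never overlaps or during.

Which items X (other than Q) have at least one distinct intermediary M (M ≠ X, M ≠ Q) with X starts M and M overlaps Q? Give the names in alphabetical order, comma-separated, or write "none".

V

Target Q = [14:35, 18:30].
Intermediaries M with M overlaps Q: A, G, U, W.
Via A — items with X starts A: none.
Via G — items with X starts G: V.
Via U — items with X starts U: none.
Via W — items with X starts W: none.
Union: V.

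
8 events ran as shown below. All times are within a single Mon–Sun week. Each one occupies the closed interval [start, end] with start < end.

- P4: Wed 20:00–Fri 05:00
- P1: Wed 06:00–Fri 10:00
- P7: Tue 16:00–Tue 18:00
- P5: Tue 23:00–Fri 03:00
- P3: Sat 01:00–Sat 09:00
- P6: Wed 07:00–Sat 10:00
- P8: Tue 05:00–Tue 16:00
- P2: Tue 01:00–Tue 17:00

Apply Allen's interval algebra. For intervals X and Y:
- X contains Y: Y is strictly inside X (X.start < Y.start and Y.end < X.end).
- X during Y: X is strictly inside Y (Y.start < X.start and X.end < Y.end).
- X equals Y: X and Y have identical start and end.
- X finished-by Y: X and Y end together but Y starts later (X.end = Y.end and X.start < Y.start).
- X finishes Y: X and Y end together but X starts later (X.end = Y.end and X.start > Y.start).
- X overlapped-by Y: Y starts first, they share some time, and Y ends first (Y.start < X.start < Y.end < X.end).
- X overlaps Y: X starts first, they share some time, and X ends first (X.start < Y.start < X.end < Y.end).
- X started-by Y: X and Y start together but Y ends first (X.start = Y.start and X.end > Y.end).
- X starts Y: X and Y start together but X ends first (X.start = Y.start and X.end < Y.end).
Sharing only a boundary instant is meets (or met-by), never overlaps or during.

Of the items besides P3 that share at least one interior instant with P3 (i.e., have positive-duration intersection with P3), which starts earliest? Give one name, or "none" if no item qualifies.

P6

Target P3 = [Sat 01:00, Sat 09:00].
P1 [Wed 06:00, Fri 10:00] → before → excluded.
P2 [Tue 01:00, Tue 17:00] → before → excluded.
P4 [Wed 20:00, Fri 05:00] → before → excluded.
P5 [Tue 23:00, Fri 03:00] → before → excluded.
P6 [Wed 07:00, Sat 10:00] → contains → candidate.
P7 [Tue 16:00, Tue 18:00] → before → excluded.
P8 [Tue 05:00, Tue 16:00] → before → excluded.
Among candidates, earliest start is Wed 07:00 → P6.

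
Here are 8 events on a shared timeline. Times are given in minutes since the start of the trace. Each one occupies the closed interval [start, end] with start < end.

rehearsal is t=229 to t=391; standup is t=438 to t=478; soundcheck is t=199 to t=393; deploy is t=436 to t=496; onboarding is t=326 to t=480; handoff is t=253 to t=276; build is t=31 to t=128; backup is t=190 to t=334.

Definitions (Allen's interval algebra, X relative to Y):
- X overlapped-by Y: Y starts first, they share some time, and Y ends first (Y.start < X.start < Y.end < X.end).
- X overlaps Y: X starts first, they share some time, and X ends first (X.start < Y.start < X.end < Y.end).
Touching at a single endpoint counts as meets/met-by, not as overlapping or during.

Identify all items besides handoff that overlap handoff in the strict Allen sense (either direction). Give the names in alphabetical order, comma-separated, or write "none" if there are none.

Target handoff = [t=253, t=276].
backup [t=190, t=334] → contains → no.
build [t=31, t=128] → before → no.
deploy [t=436, t=496] → after → no.
onboarding [t=326, t=480] → after → no.
rehearsal [t=229, t=391] → contains → no.
soundcheck [t=199, t=393] → contains → no.
standup [t=438, t=478] → after → no.
Result: none.

none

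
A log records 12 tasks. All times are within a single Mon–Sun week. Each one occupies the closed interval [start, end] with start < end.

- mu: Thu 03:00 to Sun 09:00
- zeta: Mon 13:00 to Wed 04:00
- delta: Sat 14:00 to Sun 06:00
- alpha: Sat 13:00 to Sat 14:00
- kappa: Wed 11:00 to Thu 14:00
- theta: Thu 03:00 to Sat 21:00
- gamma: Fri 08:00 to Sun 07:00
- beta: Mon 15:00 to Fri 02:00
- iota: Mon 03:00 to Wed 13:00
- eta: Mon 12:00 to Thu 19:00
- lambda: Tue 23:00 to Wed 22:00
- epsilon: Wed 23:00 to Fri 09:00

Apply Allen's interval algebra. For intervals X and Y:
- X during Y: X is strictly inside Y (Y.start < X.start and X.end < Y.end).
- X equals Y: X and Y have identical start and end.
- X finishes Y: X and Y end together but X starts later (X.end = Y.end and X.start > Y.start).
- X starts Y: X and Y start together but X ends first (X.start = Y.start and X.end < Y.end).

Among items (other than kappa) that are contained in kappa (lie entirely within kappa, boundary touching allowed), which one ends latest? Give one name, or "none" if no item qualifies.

none

Target kappa = [Wed 11:00, Thu 14:00].
alpha [Sat 13:00, Sat 14:00] → after → excluded.
beta [Mon 15:00, Fri 02:00] → contains → excluded.
delta [Sat 14:00, Sun 06:00] → after → excluded.
epsilon [Wed 23:00, Fri 09:00] → overlapped-by → excluded.
eta [Mon 12:00, Thu 19:00] → contains → excluded.
gamma [Fri 08:00, Sun 07:00] → after → excluded.
iota [Mon 03:00, Wed 13:00] → overlaps → excluded.
lambda [Tue 23:00, Wed 22:00] → overlaps → excluded.
mu [Thu 03:00, Sun 09:00] → overlapped-by → excluded.
theta [Thu 03:00, Sat 21:00] → overlapped-by → excluded.
zeta [Mon 13:00, Wed 04:00] → before → excluded.
No candidates → none.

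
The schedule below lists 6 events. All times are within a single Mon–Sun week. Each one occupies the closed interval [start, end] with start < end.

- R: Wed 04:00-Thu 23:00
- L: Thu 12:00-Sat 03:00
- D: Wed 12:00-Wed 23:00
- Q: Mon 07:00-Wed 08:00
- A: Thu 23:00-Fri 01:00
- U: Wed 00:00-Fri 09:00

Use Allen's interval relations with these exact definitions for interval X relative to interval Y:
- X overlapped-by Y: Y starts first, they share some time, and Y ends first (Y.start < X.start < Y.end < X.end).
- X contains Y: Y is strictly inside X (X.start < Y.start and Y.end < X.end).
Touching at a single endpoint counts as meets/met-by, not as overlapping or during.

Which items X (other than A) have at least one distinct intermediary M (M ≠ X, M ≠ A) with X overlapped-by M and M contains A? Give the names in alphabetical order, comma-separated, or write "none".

Target A = [Thu 23:00, Fri 01:00].
Intermediaries M with M contains A: L, U.
Via L — items with X overlapped-by L: none.
Via U — items with X overlapped-by U: L.
Union: L.

L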